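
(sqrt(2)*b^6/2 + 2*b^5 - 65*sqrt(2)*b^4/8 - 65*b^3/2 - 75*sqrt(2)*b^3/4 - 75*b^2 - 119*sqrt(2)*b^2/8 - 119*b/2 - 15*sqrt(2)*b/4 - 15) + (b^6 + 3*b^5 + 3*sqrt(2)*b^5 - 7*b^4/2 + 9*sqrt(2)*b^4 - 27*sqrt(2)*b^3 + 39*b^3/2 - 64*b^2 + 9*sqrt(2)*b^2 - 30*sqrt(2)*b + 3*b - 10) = sqrt(2)*b^6/2 + b^6 + 3*sqrt(2)*b^5 + 5*b^5 - 7*b^4/2 + 7*sqrt(2)*b^4/8 - 183*sqrt(2)*b^3/4 - 13*b^3 - 139*b^2 - 47*sqrt(2)*b^2/8 - 113*b/2 - 135*sqrt(2)*b/4 - 25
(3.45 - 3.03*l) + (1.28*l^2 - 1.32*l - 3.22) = 1.28*l^2 - 4.35*l + 0.23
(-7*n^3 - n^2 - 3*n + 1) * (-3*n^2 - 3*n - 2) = 21*n^5 + 24*n^4 + 26*n^3 + 8*n^2 + 3*n - 2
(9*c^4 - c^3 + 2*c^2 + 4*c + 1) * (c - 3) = 9*c^5 - 28*c^4 + 5*c^3 - 2*c^2 - 11*c - 3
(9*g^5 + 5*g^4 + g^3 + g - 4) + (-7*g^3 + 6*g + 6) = 9*g^5 + 5*g^4 - 6*g^3 + 7*g + 2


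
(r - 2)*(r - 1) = r^2 - 3*r + 2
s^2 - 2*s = s*(s - 2)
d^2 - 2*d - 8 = (d - 4)*(d + 2)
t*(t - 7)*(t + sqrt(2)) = t^3 - 7*t^2 + sqrt(2)*t^2 - 7*sqrt(2)*t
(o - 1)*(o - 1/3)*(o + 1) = o^3 - o^2/3 - o + 1/3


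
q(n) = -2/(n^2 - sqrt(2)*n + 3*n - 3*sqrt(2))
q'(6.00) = 0.02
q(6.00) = -0.05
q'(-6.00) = -0.04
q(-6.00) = -0.09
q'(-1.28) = -0.09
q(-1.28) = 0.43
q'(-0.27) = 0.10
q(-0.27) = 0.43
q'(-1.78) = -0.26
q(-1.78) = 0.51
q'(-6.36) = -0.03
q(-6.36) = -0.08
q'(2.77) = 0.23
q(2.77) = -0.26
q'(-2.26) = -0.79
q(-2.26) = 0.74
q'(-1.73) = -0.24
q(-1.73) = 0.50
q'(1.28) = 25.13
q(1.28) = 3.48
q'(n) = -2*(-2*n - 3 + sqrt(2))/(n^2 - sqrt(2)*n + 3*n - 3*sqrt(2))^2 = 2*(2*n - sqrt(2) + 3)/(n^2 - sqrt(2)*n + 3*n - 3*sqrt(2))^2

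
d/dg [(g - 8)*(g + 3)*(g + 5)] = 3*g^2 - 49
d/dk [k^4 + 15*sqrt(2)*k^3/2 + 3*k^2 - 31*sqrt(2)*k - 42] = 4*k^3 + 45*sqrt(2)*k^2/2 + 6*k - 31*sqrt(2)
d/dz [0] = 0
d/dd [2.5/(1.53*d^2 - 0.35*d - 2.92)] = (0.875 - 7.65*d)/(-1.53*d^2 + 0.35*d + 2.92)^2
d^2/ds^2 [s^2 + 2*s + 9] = 2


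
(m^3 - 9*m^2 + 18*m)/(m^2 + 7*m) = (m^2 - 9*m + 18)/(m + 7)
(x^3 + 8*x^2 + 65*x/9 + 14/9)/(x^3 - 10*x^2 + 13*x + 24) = (9*x^3 + 72*x^2 + 65*x + 14)/(9*(x^3 - 10*x^2 + 13*x + 24))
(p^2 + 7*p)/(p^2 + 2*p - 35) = p/(p - 5)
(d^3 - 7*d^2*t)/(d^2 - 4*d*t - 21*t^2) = d^2/(d + 3*t)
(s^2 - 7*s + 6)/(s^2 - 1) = (s - 6)/(s + 1)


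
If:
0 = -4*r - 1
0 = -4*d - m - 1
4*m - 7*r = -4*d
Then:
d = -3/16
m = -1/4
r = -1/4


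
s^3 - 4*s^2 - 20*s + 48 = (s - 6)*(s - 2)*(s + 4)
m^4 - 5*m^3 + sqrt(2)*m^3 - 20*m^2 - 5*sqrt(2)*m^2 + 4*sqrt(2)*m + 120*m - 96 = (m - 4)*(m - 1)*(m - 3*sqrt(2))*(m + 4*sqrt(2))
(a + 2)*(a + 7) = a^2 + 9*a + 14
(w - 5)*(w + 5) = w^2 - 25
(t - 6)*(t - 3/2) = t^2 - 15*t/2 + 9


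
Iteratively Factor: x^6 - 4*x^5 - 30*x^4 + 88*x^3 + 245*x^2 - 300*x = (x)*(x^5 - 4*x^4 - 30*x^3 + 88*x^2 + 245*x - 300) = x*(x - 1)*(x^4 - 3*x^3 - 33*x^2 + 55*x + 300) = x*(x - 5)*(x - 1)*(x^3 + 2*x^2 - 23*x - 60) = x*(x - 5)*(x - 1)*(x + 4)*(x^2 - 2*x - 15) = x*(x - 5)*(x - 1)*(x + 3)*(x + 4)*(x - 5)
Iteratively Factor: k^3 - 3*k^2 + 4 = (k + 1)*(k^2 - 4*k + 4) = (k - 2)*(k + 1)*(k - 2)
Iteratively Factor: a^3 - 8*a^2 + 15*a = (a - 3)*(a^2 - 5*a) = a*(a - 3)*(a - 5)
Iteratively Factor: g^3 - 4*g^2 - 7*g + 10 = (g + 2)*(g^2 - 6*g + 5) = (g - 1)*(g + 2)*(g - 5)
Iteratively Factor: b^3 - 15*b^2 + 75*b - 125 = (b - 5)*(b^2 - 10*b + 25) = (b - 5)^2*(b - 5)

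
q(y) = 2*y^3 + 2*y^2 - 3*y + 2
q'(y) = 6*y^2 + 4*y - 3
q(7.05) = 781.06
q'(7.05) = 323.42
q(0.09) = 1.75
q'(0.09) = -2.59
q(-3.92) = -75.98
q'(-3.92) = 73.52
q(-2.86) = -19.85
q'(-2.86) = 34.64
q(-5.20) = -209.54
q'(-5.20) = 138.44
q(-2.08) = -1.11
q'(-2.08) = 14.64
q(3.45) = 97.58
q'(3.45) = 82.22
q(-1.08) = 5.05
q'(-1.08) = -0.32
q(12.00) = 3710.00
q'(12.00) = 909.00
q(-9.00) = -1267.00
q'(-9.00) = 447.00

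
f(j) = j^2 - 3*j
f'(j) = 2*j - 3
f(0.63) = -1.49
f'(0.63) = -1.74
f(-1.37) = 5.99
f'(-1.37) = -5.74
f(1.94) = -2.06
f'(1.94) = 0.88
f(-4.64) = 35.45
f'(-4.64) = -12.28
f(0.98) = -1.98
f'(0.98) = -1.04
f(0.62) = -1.48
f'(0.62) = -1.76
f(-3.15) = 19.37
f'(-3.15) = -9.30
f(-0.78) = 2.95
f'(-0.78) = -4.56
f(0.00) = 0.00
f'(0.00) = -3.00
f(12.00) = 108.00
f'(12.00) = 21.00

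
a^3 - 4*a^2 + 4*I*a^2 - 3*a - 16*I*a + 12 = (a - 4)*(a + I)*(a + 3*I)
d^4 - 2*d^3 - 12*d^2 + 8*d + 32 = (d - 4)*(d - 2)*(d + 2)^2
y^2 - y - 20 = (y - 5)*(y + 4)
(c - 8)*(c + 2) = c^2 - 6*c - 16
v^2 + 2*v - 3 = (v - 1)*(v + 3)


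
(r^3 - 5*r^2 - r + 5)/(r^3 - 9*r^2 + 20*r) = (r^2 - 1)/(r*(r - 4))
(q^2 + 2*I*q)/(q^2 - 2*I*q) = (q + 2*I)/(q - 2*I)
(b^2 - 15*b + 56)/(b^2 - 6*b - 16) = (b - 7)/(b + 2)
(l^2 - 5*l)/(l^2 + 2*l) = (l - 5)/(l + 2)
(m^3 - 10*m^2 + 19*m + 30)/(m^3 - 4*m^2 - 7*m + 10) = (m^2 - 5*m - 6)/(m^2 + m - 2)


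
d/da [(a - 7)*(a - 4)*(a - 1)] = 3*a^2 - 24*a + 39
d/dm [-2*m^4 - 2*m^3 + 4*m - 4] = -8*m^3 - 6*m^2 + 4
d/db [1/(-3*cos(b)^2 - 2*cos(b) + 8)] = -2*(3*cos(b) + 1)*sin(b)/(3*cos(b)^2 + 2*cos(b) - 8)^2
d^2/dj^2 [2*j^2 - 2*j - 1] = 4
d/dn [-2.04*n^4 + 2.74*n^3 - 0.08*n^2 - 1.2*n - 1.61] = -8.16*n^3 + 8.22*n^2 - 0.16*n - 1.2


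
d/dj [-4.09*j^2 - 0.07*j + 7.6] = -8.18*j - 0.07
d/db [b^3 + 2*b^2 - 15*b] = 3*b^2 + 4*b - 15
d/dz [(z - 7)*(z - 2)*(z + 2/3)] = 3*z^2 - 50*z/3 + 8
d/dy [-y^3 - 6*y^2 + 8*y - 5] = -3*y^2 - 12*y + 8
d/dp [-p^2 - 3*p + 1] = -2*p - 3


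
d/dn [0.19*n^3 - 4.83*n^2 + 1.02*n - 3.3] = 0.57*n^2 - 9.66*n + 1.02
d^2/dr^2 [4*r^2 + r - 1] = 8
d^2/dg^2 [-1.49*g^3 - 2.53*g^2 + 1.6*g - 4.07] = -8.94*g - 5.06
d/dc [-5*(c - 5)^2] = 50 - 10*c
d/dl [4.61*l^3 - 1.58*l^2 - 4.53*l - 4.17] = 13.83*l^2 - 3.16*l - 4.53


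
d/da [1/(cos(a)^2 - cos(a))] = (-sin(a)/cos(a)^2 + 2*tan(a))/(cos(a) - 1)^2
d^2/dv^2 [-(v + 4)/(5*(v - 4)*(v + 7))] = 2*(-v^3 - 12*v^2 - 120*v - 232)/(5*(v^6 + 9*v^5 - 57*v^4 - 477*v^3 + 1596*v^2 + 7056*v - 21952))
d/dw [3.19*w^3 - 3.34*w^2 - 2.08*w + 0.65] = 9.57*w^2 - 6.68*w - 2.08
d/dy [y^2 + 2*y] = 2*y + 2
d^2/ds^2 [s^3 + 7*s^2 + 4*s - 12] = 6*s + 14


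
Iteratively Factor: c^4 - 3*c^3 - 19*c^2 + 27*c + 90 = (c + 3)*(c^3 - 6*c^2 - c + 30) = (c + 2)*(c + 3)*(c^2 - 8*c + 15) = (c - 3)*(c + 2)*(c + 3)*(c - 5)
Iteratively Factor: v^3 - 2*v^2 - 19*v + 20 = (v - 1)*(v^2 - v - 20) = (v - 5)*(v - 1)*(v + 4)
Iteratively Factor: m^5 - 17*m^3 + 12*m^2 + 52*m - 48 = (m - 1)*(m^4 + m^3 - 16*m^2 - 4*m + 48) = (m - 1)*(m + 2)*(m^3 - m^2 - 14*m + 24) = (m - 1)*(m + 2)*(m + 4)*(m^2 - 5*m + 6) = (m - 3)*(m - 1)*(m + 2)*(m + 4)*(m - 2)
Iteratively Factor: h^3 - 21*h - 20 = (h - 5)*(h^2 + 5*h + 4) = (h - 5)*(h + 4)*(h + 1)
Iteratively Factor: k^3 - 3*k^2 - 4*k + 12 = (k - 3)*(k^2 - 4) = (k - 3)*(k + 2)*(k - 2)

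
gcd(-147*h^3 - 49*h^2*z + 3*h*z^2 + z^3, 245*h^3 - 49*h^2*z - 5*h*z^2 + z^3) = -49*h^2 + z^2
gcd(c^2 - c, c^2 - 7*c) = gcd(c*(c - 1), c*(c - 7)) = c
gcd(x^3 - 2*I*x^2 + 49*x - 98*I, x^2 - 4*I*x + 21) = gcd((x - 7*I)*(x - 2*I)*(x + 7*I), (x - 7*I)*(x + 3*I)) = x - 7*I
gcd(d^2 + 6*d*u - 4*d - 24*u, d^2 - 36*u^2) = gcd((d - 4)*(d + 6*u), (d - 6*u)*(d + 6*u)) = d + 6*u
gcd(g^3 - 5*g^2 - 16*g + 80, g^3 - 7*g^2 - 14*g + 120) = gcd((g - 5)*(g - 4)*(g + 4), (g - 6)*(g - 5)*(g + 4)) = g^2 - g - 20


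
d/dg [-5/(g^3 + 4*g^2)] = 5*(3*g + 8)/(g^3*(g + 4)^2)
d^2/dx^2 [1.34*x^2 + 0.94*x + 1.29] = 2.68000000000000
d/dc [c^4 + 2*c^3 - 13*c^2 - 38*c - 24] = 4*c^3 + 6*c^2 - 26*c - 38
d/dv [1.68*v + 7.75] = 1.68000000000000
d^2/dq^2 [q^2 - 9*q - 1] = 2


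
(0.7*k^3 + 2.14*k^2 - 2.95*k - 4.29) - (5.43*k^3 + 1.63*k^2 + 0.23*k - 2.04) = -4.73*k^3 + 0.51*k^2 - 3.18*k - 2.25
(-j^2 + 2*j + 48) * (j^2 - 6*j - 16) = -j^4 + 8*j^3 + 52*j^2 - 320*j - 768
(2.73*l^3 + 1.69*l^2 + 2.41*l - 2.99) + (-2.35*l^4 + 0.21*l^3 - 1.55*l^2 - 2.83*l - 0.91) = -2.35*l^4 + 2.94*l^3 + 0.14*l^2 - 0.42*l - 3.9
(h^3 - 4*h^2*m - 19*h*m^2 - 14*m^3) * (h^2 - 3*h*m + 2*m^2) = h^5 - 7*h^4*m - 5*h^3*m^2 + 35*h^2*m^3 + 4*h*m^4 - 28*m^5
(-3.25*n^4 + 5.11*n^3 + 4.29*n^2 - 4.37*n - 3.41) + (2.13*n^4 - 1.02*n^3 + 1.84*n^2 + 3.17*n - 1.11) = -1.12*n^4 + 4.09*n^3 + 6.13*n^2 - 1.2*n - 4.52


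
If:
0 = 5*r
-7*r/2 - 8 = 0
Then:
No Solution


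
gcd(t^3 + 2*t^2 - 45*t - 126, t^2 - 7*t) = t - 7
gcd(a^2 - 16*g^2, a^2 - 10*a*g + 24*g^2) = a - 4*g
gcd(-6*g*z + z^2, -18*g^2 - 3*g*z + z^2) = -6*g + z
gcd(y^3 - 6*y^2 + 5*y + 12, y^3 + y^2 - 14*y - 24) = y - 4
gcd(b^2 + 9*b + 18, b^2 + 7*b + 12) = b + 3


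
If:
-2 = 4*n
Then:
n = -1/2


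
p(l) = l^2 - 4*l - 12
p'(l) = 2*l - 4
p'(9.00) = 14.00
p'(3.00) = 2.00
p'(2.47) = 0.94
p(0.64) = -14.15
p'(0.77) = -2.46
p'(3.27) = 2.54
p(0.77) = -14.49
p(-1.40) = -4.44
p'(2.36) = 0.72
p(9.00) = 33.00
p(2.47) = -15.78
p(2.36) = -15.87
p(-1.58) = -3.18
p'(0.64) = -2.72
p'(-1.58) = -7.16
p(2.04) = -16.00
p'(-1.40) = -6.80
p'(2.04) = 0.08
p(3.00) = -15.00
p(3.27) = -14.39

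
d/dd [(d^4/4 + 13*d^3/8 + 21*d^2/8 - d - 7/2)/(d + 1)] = (3*d^4 + 17*d^3 + 30*d^2 + 21*d + 10)/(4*(d^2 + 2*d + 1))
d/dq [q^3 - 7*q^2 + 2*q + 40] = 3*q^2 - 14*q + 2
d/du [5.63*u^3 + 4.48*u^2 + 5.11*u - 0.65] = 16.89*u^2 + 8.96*u + 5.11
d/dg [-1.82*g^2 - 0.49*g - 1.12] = -3.64*g - 0.49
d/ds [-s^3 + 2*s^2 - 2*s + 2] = -3*s^2 + 4*s - 2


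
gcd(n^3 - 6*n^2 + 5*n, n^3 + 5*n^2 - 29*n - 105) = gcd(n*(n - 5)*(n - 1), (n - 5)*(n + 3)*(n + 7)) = n - 5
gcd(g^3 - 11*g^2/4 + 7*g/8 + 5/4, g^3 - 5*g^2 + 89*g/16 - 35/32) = g - 5/4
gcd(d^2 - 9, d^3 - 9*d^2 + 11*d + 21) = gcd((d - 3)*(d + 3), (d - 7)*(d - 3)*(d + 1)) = d - 3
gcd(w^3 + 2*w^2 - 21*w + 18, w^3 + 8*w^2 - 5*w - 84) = w - 3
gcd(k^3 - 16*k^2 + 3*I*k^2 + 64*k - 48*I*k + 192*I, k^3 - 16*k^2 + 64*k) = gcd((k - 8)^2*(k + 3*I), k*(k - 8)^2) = k^2 - 16*k + 64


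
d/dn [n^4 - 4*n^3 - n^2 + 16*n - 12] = 4*n^3 - 12*n^2 - 2*n + 16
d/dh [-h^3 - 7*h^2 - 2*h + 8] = -3*h^2 - 14*h - 2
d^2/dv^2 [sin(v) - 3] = -sin(v)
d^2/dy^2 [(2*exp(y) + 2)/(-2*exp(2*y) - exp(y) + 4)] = (-8*exp(4*y) - 28*exp(3*y) - 108*exp(2*y) - 74*exp(y) - 40)*exp(y)/(8*exp(6*y) + 12*exp(5*y) - 42*exp(4*y) - 47*exp(3*y) + 84*exp(2*y) + 48*exp(y) - 64)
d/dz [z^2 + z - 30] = 2*z + 1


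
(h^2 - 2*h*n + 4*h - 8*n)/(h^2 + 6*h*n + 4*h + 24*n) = (h - 2*n)/(h + 6*n)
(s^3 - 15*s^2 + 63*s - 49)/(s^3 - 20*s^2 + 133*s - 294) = (s - 1)/(s - 6)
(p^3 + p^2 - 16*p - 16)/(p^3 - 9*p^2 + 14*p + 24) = (p + 4)/(p - 6)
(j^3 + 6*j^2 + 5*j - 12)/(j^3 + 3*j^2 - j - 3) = (j + 4)/(j + 1)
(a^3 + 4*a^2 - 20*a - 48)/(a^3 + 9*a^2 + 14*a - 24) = (a^2 - 2*a - 8)/(a^2 + 3*a - 4)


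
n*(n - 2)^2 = n^3 - 4*n^2 + 4*n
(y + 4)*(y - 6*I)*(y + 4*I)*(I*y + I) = I*y^4 + 2*y^3 + 5*I*y^3 + 10*y^2 + 28*I*y^2 + 8*y + 120*I*y + 96*I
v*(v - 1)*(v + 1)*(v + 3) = v^4 + 3*v^3 - v^2 - 3*v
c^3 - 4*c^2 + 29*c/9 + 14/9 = (c - 7/3)*(c - 2)*(c + 1/3)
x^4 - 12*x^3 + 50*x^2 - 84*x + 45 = (x - 5)*(x - 3)^2*(x - 1)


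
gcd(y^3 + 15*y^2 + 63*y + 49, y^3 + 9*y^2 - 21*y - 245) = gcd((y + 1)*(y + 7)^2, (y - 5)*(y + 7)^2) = y^2 + 14*y + 49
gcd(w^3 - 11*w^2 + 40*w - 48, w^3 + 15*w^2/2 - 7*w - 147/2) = w - 3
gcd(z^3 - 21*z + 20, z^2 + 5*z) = z + 5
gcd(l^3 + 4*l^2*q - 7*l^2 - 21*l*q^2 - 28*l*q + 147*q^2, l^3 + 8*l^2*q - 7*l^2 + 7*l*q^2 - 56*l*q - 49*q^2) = l^2 + 7*l*q - 7*l - 49*q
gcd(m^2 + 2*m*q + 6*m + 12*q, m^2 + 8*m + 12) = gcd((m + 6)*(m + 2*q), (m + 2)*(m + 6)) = m + 6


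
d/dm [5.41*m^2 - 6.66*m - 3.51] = 10.82*m - 6.66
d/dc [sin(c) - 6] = cos(c)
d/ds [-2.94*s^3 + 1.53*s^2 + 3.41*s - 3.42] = -8.82*s^2 + 3.06*s + 3.41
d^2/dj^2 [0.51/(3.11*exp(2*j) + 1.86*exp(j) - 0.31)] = (0.51*(6.22*exp(j) + 1.86)*(12.44*exp(j) + 3.72)*exp(j) - (6.3444*exp(j) + 0.9486)*(3.11*exp(2*j) + 1.86*exp(j) - 0.31))*exp(j)/(3.11*exp(2*j) + 1.86*exp(j) - 0.31)^3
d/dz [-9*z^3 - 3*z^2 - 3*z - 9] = -27*z^2 - 6*z - 3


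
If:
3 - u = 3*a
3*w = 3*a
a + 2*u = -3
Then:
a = 9/5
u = -12/5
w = 9/5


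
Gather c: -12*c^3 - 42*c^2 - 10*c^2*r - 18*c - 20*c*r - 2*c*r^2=-12*c^3 + c^2*(-10*r - 42) + c*(-2*r^2 - 20*r - 18)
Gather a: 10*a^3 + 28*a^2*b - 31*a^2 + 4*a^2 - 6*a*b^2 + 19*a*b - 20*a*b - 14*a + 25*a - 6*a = 10*a^3 + a^2*(28*b - 27) + a*(-6*b^2 - b + 5)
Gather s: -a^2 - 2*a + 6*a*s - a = -a^2 + 6*a*s - 3*a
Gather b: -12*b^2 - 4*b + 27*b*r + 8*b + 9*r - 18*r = -12*b^2 + b*(27*r + 4) - 9*r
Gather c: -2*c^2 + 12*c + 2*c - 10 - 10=-2*c^2 + 14*c - 20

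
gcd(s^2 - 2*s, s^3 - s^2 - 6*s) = s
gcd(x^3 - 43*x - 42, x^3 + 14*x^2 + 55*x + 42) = x^2 + 7*x + 6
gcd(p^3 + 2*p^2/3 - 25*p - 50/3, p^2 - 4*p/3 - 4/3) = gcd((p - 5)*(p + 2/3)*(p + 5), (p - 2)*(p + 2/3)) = p + 2/3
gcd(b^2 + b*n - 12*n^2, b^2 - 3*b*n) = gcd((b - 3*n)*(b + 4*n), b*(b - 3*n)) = b - 3*n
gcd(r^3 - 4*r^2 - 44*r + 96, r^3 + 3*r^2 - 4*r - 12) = r - 2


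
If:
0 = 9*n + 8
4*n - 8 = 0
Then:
No Solution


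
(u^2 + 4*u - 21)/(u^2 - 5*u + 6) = (u + 7)/(u - 2)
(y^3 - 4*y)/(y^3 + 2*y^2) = (y - 2)/y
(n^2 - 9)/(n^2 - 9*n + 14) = (n^2 - 9)/(n^2 - 9*n + 14)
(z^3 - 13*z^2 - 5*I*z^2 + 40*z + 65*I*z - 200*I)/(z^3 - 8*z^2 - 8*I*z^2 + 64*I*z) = (z^2 - 5*z*(1 + I) + 25*I)/(z*(z - 8*I))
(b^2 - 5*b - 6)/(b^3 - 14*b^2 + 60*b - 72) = (b + 1)/(b^2 - 8*b + 12)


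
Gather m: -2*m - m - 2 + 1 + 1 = -3*m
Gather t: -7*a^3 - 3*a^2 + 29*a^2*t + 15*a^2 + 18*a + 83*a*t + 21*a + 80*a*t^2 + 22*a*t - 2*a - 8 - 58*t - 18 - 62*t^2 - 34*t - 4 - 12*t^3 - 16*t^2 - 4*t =-7*a^3 + 12*a^2 + 37*a - 12*t^3 + t^2*(80*a - 78) + t*(29*a^2 + 105*a - 96) - 30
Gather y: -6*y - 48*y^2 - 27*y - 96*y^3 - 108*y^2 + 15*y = -96*y^3 - 156*y^2 - 18*y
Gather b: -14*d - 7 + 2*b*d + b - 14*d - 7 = b*(2*d + 1) - 28*d - 14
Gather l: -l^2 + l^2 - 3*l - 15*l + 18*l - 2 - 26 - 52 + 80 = 0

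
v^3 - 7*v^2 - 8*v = v*(v - 8)*(v + 1)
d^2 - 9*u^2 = (d - 3*u)*(d + 3*u)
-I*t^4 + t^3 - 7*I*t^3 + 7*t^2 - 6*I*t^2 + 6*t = t*(t + 1)*(t + 6)*(-I*t + 1)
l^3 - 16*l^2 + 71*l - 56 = (l - 8)*(l - 7)*(l - 1)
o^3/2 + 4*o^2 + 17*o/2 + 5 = (o/2 + 1/2)*(o + 2)*(o + 5)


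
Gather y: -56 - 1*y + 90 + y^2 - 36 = y^2 - y - 2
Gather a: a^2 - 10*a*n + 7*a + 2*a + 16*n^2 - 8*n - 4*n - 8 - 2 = a^2 + a*(9 - 10*n) + 16*n^2 - 12*n - 10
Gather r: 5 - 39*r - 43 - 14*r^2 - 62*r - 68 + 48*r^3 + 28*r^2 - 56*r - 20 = 48*r^3 + 14*r^2 - 157*r - 126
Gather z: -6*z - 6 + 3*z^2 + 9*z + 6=3*z^2 + 3*z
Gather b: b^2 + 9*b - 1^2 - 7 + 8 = b^2 + 9*b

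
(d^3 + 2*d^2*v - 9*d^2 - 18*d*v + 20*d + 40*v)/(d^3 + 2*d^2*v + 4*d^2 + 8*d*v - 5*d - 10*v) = (d^2 - 9*d + 20)/(d^2 + 4*d - 5)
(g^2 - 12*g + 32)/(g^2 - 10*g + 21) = (g^2 - 12*g + 32)/(g^2 - 10*g + 21)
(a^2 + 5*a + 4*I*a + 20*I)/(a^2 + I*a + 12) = (a + 5)/(a - 3*I)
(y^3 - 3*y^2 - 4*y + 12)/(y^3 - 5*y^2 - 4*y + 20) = (y - 3)/(y - 5)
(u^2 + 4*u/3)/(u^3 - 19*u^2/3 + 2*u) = (3*u + 4)/(3*u^2 - 19*u + 6)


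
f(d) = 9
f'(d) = 0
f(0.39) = 9.00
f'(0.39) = 0.00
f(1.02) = 9.00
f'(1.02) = 0.00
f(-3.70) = 9.00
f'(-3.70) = 0.00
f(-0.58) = 9.00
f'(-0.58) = 0.00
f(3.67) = 9.00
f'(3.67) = 0.00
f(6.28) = 9.00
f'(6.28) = 0.00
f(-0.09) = 9.00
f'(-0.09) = 0.00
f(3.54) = 9.00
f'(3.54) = 0.00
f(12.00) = 9.00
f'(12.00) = 0.00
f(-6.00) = 9.00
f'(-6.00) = 0.00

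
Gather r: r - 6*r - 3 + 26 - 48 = -5*r - 25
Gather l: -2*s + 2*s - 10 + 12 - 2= 0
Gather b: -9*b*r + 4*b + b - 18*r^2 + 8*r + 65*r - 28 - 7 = b*(5 - 9*r) - 18*r^2 + 73*r - 35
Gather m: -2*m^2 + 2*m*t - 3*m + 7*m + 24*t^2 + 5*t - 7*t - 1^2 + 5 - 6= -2*m^2 + m*(2*t + 4) + 24*t^2 - 2*t - 2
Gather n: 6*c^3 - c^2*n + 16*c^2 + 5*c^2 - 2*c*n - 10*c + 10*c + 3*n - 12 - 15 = 6*c^3 + 21*c^2 + n*(-c^2 - 2*c + 3) - 27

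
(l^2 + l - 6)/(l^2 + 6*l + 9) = (l - 2)/(l + 3)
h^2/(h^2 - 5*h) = h/(h - 5)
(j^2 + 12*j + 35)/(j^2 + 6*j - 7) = (j + 5)/(j - 1)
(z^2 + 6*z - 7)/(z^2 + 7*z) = (z - 1)/z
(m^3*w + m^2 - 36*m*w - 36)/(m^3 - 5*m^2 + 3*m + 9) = (m^3*w + m^2 - 36*m*w - 36)/(m^3 - 5*m^2 + 3*m + 9)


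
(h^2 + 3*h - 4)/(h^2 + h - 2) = (h + 4)/(h + 2)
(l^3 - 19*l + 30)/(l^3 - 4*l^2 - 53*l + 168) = (l^2 + 3*l - 10)/(l^2 - l - 56)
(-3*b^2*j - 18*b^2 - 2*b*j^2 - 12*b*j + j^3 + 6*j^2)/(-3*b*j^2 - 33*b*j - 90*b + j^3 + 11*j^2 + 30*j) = (b + j)/(j + 5)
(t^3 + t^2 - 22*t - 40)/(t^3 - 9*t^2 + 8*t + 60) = (t + 4)/(t - 6)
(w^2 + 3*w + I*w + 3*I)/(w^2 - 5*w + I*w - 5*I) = (w + 3)/(w - 5)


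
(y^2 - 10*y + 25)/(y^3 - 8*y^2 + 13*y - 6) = (y^2 - 10*y + 25)/(y^3 - 8*y^2 + 13*y - 6)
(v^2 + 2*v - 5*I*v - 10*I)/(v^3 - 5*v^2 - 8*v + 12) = (v - 5*I)/(v^2 - 7*v + 6)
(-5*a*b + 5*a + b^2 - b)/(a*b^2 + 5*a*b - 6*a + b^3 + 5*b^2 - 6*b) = (-5*a + b)/(a*b + 6*a + b^2 + 6*b)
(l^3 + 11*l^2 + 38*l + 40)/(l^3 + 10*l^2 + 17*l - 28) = (l^2 + 7*l + 10)/(l^2 + 6*l - 7)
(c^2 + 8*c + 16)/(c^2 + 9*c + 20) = (c + 4)/(c + 5)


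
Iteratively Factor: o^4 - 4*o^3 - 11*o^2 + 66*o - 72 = (o - 2)*(o^3 - 2*o^2 - 15*o + 36) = (o - 3)*(o - 2)*(o^2 + o - 12) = (o - 3)*(o - 2)*(o + 4)*(o - 3)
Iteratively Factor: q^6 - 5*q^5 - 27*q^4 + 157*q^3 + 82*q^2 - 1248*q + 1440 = (q - 2)*(q^5 - 3*q^4 - 33*q^3 + 91*q^2 + 264*q - 720) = (q - 5)*(q - 2)*(q^4 + 2*q^3 - 23*q^2 - 24*q + 144) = (q - 5)*(q - 2)*(q + 4)*(q^3 - 2*q^2 - 15*q + 36) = (q - 5)*(q - 3)*(q - 2)*(q + 4)*(q^2 + q - 12) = (q - 5)*(q - 3)^2*(q - 2)*(q + 4)*(q + 4)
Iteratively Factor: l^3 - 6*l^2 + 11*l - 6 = (l - 3)*(l^2 - 3*l + 2) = (l - 3)*(l - 2)*(l - 1)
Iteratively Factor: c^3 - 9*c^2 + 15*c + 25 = (c - 5)*(c^2 - 4*c - 5) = (c - 5)*(c + 1)*(c - 5)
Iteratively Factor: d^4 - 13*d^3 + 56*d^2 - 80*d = (d)*(d^3 - 13*d^2 + 56*d - 80) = d*(d - 4)*(d^2 - 9*d + 20) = d*(d - 4)^2*(d - 5)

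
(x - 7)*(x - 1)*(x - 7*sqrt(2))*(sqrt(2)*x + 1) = sqrt(2)*x^4 - 13*x^3 - 8*sqrt(2)*x^3 + 104*x^2 - 91*x + 56*sqrt(2)*x - 49*sqrt(2)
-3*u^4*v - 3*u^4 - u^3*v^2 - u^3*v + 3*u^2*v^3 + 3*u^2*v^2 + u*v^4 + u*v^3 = (-u + v)*(u + v)*(3*u + v)*(u*v + u)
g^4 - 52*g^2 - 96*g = g*(g - 8)*(g + 2)*(g + 6)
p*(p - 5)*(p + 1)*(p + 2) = p^4 - 2*p^3 - 13*p^2 - 10*p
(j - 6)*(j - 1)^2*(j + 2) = j^4 - 6*j^3 - 3*j^2 + 20*j - 12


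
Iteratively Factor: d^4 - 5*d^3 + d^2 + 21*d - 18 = (d - 3)*(d^3 - 2*d^2 - 5*d + 6) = (d - 3)^2*(d^2 + d - 2) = (d - 3)^2*(d + 2)*(d - 1)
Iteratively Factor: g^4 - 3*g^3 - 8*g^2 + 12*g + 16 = (g - 4)*(g^3 + g^2 - 4*g - 4) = (g - 4)*(g + 1)*(g^2 - 4) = (g - 4)*(g - 2)*(g + 1)*(g + 2)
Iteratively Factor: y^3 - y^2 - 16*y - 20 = (y + 2)*(y^2 - 3*y - 10) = (y - 5)*(y + 2)*(y + 2)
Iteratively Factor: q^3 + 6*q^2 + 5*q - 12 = (q + 4)*(q^2 + 2*q - 3) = (q - 1)*(q + 4)*(q + 3)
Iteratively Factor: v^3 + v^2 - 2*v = (v)*(v^2 + v - 2) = v*(v + 2)*(v - 1)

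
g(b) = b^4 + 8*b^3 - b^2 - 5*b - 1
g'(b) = 4*b^3 + 24*b^2 - 2*b - 5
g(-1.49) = -17.30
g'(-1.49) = 38.03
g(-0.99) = -3.83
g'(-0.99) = 16.62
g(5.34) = 1975.11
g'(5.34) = 1277.79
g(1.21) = 7.80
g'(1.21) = 34.80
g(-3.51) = -189.93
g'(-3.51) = 124.73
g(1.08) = 3.87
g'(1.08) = 25.87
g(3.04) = 284.72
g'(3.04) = 323.10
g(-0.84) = -1.75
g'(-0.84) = 11.24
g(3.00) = 272.00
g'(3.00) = 313.00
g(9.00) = 12266.00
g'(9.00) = 4837.00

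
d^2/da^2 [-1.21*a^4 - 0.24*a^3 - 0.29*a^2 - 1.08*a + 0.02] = -14.52*a^2 - 1.44*a - 0.58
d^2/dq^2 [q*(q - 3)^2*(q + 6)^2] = 20*q^3 + 72*q^2 - 162*q - 216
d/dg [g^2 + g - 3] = 2*g + 1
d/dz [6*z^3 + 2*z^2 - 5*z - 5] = 18*z^2 + 4*z - 5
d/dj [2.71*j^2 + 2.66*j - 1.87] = 5.42*j + 2.66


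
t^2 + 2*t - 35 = (t - 5)*(t + 7)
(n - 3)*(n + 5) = n^2 + 2*n - 15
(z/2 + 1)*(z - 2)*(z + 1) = z^3/2 + z^2/2 - 2*z - 2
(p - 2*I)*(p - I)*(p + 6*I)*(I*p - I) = I*p^4 - 3*p^3 - I*p^3 + 3*p^2 + 16*I*p^2 + 12*p - 16*I*p - 12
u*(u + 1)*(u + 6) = u^3 + 7*u^2 + 6*u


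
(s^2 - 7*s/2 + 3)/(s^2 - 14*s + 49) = (s^2 - 7*s/2 + 3)/(s^2 - 14*s + 49)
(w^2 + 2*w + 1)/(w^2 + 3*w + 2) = (w + 1)/(w + 2)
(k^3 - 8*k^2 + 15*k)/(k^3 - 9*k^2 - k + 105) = k*(k - 3)/(k^2 - 4*k - 21)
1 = 1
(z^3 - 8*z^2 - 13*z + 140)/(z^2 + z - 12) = (z^2 - 12*z + 35)/(z - 3)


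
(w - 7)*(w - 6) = w^2 - 13*w + 42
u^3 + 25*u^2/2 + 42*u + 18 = (u + 1/2)*(u + 6)^2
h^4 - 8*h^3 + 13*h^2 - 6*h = h*(h - 6)*(h - 1)^2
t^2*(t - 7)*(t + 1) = t^4 - 6*t^3 - 7*t^2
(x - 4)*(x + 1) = x^2 - 3*x - 4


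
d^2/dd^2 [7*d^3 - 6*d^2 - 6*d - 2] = 42*d - 12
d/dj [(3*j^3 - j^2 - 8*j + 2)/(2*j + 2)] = (3*j^3 + 4*j^2 - j - 5)/(j^2 + 2*j + 1)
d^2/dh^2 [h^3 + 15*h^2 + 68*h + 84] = 6*h + 30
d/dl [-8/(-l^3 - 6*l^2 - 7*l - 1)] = 8*(-3*l^2 - 12*l - 7)/(l^3 + 6*l^2 + 7*l + 1)^2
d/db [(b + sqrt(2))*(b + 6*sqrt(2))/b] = 1 - 12/b^2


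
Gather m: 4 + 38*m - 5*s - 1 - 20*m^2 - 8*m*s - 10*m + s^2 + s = -20*m^2 + m*(28 - 8*s) + s^2 - 4*s + 3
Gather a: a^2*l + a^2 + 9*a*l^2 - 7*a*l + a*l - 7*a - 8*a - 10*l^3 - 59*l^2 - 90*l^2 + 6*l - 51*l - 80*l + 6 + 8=a^2*(l + 1) + a*(9*l^2 - 6*l - 15) - 10*l^3 - 149*l^2 - 125*l + 14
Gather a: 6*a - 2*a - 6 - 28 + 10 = 4*a - 24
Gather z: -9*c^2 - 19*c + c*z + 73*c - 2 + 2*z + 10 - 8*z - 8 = -9*c^2 + 54*c + z*(c - 6)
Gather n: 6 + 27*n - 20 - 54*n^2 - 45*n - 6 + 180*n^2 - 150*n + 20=126*n^2 - 168*n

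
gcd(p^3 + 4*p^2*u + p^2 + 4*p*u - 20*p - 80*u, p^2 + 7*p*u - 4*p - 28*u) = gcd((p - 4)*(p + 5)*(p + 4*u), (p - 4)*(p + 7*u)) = p - 4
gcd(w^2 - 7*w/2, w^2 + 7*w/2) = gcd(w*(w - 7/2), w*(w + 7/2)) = w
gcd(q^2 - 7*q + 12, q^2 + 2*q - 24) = q - 4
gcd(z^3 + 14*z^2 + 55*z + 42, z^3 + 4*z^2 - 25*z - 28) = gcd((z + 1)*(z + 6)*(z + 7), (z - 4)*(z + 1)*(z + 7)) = z^2 + 8*z + 7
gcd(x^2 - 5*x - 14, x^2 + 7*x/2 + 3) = x + 2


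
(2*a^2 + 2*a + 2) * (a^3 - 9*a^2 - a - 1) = 2*a^5 - 16*a^4 - 18*a^3 - 22*a^2 - 4*a - 2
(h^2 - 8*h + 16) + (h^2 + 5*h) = 2*h^2 - 3*h + 16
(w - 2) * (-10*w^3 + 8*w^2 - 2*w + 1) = -10*w^4 + 28*w^3 - 18*w^2 + 5*w - 2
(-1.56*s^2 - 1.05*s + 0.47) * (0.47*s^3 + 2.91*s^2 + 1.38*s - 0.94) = -0.7332*s^5 - 5.0331*s^4 - 4.9874*s^3 + 1.3851*s^2 + 1.6356*s - 0.4418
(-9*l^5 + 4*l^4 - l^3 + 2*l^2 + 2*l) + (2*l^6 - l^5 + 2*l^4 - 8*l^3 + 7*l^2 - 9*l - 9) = 2*l^6 - 10*l^5 + 6*l^4 - 9*l^3 + 9*l^2 - 7*l - 9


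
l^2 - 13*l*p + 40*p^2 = (l - 8*p)*(l - 5*p)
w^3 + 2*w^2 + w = w*(w + 1)^2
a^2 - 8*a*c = a*(a - 8*c)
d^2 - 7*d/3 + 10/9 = (d - 5/3)*(d - 2/3)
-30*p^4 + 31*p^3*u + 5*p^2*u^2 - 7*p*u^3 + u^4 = (-5*p + u)*(-3*p + u)*(-p + u)*(2*p + u)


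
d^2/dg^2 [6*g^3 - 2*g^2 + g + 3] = 36*g - 4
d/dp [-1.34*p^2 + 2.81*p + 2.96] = 2.81 - 2.68*p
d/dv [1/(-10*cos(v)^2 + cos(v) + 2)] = (1 - 20*cos(v))*sin(v)/(-10*cos(v)^2 + cos(v) + 2)^2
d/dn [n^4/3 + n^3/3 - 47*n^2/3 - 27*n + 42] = 4*n^3/3 + n^2 - 94*n/3 - 27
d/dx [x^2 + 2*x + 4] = 2*x + 2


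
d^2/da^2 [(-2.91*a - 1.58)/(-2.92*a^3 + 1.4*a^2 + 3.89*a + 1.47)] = (148.870944*a^5 + 90.284064*a^4 - 25.829224*a^3 + 60.789984*a^2 + 56.387352*a + 8.03365000000001)/(24.897088*a^9 - 35.81088*a^8 - 82.333488*a^7 + 55.068496*a^6 + 145.740156*a^5 + 27.986196*a^4 - 87.968105*a^3 - 75.808341*a^2 - 25.217703*a - 3.176523)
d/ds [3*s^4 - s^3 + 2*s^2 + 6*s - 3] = 12*s^3 - 3*s^2 + 4*s + 6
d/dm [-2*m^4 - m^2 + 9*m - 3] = -8*m^3 - 2*m + 9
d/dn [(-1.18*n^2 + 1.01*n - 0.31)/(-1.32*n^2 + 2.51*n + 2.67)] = (-1.6286*n^2 - 7.1196*n + 3.4748)/(1.7424*n^4 - 6.6264*n^3 - 0.748700000000001*n^2 + 13.4034*n + 7.1289)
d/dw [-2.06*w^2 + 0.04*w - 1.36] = 0.04 - 4.12*w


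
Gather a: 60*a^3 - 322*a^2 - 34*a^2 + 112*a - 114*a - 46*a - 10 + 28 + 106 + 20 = 60*a^3 - 356*a^2 - 48*a + 144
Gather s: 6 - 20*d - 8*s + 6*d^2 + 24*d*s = 6*d^2 - 20*d + s*(24*d - 8) + 6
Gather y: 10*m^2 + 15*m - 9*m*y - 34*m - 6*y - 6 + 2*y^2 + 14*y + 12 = 10*m^2 - 19*m + 2*y^2 + y*(8 - 9*m) + 6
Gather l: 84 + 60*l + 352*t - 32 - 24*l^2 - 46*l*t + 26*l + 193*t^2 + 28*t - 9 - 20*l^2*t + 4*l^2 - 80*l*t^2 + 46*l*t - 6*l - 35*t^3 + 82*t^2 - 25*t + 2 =l^2*(-20*t - 20) + l*(80 - 80*t^2) - 35*t^3 + 275*t^2 + 355*t + 45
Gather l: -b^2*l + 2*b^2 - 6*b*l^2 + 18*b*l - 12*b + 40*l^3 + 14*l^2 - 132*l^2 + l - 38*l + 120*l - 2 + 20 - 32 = 2*b^2 - 12*b + 40*l^3 + l^2*(-6*b - 118) + l*(-b^2 + 18*b + 83) - 14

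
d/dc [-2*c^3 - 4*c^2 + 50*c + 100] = -6*c^2 - 8*c + 50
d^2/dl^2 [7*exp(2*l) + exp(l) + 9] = (28*exp(l) + 1)*exp(l)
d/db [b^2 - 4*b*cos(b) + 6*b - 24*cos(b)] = 4*b*sin(b) + 2*b + 24*sin(b) - 4*cos(b) + 6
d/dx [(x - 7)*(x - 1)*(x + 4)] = 3*x^2 - 8*x - 25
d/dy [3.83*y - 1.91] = 3.83000000000000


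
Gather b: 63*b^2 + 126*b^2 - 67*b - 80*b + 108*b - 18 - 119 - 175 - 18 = 189*b^2 - 39*b - 330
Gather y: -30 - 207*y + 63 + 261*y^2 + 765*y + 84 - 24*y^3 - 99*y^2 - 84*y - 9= -24*y^3 + 162*y^2 + 474*y + 108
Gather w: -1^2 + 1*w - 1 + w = 2*w - 2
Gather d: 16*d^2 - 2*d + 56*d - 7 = 16*d^2 + 54*d - 7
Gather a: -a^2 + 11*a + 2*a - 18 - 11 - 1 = -a^2 + 13*a - 30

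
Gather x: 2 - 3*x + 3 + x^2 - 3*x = x^2 - 6*x + 5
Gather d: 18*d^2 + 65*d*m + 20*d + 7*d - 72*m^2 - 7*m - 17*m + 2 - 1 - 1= 18*d^2 + d*(65*m + 27) - 72*m^2 - 24*m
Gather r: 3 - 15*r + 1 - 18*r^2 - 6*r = -18*r^2 - 21*r + 4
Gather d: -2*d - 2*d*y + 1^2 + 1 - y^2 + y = d*(-2*y - 2) - y^2 + y + 2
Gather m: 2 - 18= -16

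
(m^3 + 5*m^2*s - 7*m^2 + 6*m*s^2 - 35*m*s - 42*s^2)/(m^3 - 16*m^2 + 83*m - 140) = (m^2 + 5*m*s + 6*s^2)/(m^2 - 9*m + 20)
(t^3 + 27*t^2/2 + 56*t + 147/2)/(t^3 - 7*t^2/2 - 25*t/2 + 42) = (t^2 + 10*t + 21)/(t^2 - 7*t + 12)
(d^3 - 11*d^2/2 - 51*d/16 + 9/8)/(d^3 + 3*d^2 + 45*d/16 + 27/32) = 2*(4*d^2 - 25*d + 6)/(8*d^2 + 18*d + 9)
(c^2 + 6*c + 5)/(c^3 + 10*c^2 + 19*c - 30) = (c + 1)/(c^2 + 5*c - 6)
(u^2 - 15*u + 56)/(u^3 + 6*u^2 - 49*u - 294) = (u - 8)/(u^2 + 13*u + 42)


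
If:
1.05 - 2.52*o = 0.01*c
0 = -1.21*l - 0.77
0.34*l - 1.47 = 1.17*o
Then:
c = 468.22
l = -0.64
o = -1.44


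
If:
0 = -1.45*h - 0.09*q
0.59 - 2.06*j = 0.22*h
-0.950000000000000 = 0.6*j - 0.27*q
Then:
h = -0.26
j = 0.31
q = 4.22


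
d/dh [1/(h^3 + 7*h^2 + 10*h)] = (-3*h^2 - 14*h - 10)/(h^2*(h^2 + 7*h + 10)^2)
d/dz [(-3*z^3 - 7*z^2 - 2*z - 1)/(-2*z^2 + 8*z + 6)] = (3*z^4 - 24*z^3 - 57*z^2 - 44*z - 2)/(2*(z^4 - 8*z^3 + 10*z^2 + 24*z + 9))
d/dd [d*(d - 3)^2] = 3*(d - 3)*(d - 1)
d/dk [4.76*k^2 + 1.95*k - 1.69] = 9.52*k + 1.95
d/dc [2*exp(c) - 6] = 2*exp(c)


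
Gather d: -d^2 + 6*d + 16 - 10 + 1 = -d^2 + 6*d + 7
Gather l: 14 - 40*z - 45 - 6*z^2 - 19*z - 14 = -6*z^2 - 59*z - 45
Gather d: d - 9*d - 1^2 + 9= 8 - 8*d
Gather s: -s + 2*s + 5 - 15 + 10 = s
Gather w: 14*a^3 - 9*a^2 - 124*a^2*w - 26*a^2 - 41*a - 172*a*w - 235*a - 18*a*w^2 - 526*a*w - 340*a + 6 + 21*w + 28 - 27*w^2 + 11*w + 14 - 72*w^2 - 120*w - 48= 14*a^3 - 35*a^2 - 616*a + w^2*(-18*a - 99) + w*(-124*a^2 - 698*a - 88)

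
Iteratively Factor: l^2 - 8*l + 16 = (l - 4)*(l - 4)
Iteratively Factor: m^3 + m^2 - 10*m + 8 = (m - 2)*(m^2 + 3*m - 4) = (m - 2)*(m - 1)*(m + 4)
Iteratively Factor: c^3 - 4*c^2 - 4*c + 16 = (c + 2)*(c^2 - 6*c + 8) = (c - 2)*(c + 2)*(c - 4)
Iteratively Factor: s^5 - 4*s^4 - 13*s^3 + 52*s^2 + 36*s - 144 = (s + 2)*(s^4 - 6*s^3 - s^2 + 54*s - 72) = (s - 2)*(s + 2)*(s^3 - 4*s^2 - 9*s + 36) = (s - 2)*(s + 2)*(s + 3)*(s^2 - 7*s + 12) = (s - 3)*(s - 2)*(s + 2)*(s + 3)*(s - 4)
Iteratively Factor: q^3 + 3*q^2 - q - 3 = (q + 1)*(q^2 + 2*q - 3) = (q - 1)*(q + 1)*(q + 3)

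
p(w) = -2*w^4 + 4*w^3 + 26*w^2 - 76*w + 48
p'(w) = -8*w^3 + 12*w^2 + 52*w - 76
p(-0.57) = 98.82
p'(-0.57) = -100.26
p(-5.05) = -721.04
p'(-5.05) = 997.73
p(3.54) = -31.85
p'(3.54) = -96.44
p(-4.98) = -652.85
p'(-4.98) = 950.69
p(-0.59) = 100.83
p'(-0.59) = -100.86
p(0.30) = 27.63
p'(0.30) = -59.54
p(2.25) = 2.93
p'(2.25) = 10.62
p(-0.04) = 51.08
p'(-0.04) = -78.06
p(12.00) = -31680.00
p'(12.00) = -11548.00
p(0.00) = 48.00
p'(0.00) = -76.00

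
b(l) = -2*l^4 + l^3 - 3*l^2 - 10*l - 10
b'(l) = -8*l^3 + 3*l^2 - 6*l - 10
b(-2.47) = -93.11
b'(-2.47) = 143.68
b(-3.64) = -412.68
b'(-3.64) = 437.42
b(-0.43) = -6.40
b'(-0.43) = -6.23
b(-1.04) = -6.31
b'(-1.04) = 8.48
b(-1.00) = -6.00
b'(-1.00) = 7.00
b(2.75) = -153.77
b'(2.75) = -170.19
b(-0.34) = -7.01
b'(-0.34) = -7.30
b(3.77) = -440.77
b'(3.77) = -418.64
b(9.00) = -12736.00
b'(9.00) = -5653.00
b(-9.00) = -14014.00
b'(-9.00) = 6119.00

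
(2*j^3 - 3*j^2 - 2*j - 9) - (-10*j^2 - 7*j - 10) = 2*j^3 + 7*j^2 + 5*j + 1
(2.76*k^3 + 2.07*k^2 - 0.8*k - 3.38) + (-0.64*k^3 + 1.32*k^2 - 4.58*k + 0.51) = 2.12*k^3 + 3.39*k^2 - 5.38*k - 2.87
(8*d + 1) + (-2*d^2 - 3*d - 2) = -2*d^2 + 5*d - 1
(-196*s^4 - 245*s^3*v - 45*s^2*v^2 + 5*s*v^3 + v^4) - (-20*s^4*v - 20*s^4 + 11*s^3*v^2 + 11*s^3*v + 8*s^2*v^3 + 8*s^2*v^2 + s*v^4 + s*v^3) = 20*s^4*v - 176*s^4 - 11*s^3*v^2 - 256*s^3*v - 8*s^2*v^3 - 53*s^2*v^2 - s*v^4 + 4*s*v^3 + v^4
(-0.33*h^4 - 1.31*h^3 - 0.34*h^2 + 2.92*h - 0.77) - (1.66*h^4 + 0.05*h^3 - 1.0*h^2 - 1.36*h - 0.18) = -1.99*h^4 - 1.36*h^3 + 0.66*h^2 + 4.28*h - 0.59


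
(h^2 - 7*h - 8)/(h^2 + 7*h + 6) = (h - 8)/(h + 6)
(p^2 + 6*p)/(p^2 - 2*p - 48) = p/(p - 8)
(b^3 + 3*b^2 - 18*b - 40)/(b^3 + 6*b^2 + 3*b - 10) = (b - 4)/(b - 1)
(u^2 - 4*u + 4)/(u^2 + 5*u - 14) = (u - 2)/(u + 7)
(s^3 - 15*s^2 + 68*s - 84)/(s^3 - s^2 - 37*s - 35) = (s^2 - 8*s + 12)/(s^2 + 6*s + 5)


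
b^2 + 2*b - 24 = (b - 4)*(b + 6)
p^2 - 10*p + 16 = (p - 8)*(p - 2)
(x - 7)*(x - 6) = x^2 - 13*x + 42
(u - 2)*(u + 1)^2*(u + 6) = u^4 + 6*u^3 - 3*u^2 - 20*u - 12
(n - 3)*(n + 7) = n^2 + 4*n - 21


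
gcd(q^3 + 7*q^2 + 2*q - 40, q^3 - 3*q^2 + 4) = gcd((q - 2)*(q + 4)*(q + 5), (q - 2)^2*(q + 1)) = q - 2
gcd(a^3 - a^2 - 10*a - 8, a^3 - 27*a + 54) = 1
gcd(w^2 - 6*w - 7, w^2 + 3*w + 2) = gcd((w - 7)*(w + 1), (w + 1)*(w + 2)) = w + 1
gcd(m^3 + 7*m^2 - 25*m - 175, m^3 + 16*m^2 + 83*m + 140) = m^2 + 12*m + 35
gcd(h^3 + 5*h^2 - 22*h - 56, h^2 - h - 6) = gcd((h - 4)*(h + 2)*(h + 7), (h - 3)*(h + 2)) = h + 2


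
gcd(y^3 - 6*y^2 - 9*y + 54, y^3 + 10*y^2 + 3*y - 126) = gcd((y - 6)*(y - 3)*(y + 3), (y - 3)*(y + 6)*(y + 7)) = y - 3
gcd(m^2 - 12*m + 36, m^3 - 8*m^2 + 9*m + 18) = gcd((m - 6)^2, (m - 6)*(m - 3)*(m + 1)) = m - 6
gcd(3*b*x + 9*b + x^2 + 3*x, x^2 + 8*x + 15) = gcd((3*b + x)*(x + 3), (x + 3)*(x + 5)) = x + 3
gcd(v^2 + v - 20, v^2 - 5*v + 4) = v - 4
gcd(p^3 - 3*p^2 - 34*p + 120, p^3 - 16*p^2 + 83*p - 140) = p^2 - 9*p + 20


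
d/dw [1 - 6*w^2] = -12*w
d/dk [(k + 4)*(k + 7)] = 2*k + 11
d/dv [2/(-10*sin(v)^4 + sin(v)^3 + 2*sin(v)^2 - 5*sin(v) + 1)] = 2*(40*sin(v)^3 - 3*sin(v)^2 - 4*sin(v) + 5)*cos(v)/(-10*sin(v)^4 + sin(v)^3 + 2*sin(v)^2 - 5*sin(v) + 1)^2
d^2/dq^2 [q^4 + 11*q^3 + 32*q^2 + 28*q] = 12*q^2 + 66*q + 64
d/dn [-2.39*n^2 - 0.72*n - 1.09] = -4.78*n - 0.72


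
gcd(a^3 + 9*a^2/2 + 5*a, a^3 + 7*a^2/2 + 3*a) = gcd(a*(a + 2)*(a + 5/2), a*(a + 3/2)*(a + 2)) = a^2 + 2*a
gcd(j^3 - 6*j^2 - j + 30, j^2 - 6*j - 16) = j + 2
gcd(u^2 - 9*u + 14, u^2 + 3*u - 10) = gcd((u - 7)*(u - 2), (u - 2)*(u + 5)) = u - 2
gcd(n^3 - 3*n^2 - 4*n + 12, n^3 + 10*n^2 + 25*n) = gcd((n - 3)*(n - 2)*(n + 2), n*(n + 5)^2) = 1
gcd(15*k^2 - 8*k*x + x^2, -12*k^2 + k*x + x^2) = -3*k + x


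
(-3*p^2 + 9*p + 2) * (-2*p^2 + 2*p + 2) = 6*p^4 - 24*p^3 + 8*p^2 + 22*p + 4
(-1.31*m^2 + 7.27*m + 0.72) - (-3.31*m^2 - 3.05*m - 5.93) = 2.0*m^2 + 10.32*m + 6.65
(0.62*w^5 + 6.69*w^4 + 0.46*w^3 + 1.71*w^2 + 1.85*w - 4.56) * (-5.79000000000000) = -3.5898*w^5 - 38.7351*w^4 - 2.6634*w^3 - 9.9009*w^2 - 10.7115*w + 26.4024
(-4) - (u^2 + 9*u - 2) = -u^2 - 9*u - 2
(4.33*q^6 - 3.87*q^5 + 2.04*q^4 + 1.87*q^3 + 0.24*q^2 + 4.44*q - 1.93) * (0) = 0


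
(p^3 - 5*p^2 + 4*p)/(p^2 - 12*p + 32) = p*(p - 1)/(p - 8)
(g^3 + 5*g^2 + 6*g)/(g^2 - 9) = g*(g + 2)/(g - 3)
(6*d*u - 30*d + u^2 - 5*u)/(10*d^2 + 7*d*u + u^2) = (6*d*u - 30*d + u^2 - 5*u)/(10*d^2 + 7*d*u + u^2)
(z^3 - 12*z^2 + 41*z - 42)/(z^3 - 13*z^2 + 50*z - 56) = (z - 3)/(z - 4)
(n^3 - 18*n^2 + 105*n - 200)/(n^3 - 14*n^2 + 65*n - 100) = (n - 8)/(n - 4)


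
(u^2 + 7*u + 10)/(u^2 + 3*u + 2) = (u + 5)/(u + 1)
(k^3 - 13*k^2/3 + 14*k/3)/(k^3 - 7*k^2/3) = (k - 2)/k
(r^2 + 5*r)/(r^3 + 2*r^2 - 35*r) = (r + 5)/(r^2 + 2*r - 35)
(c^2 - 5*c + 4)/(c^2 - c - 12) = (c - 1)/(c + 3)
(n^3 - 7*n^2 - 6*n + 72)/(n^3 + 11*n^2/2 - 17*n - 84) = 2*(n^2 - 3*n - 18)/(2*n^2 + 19*n + 42)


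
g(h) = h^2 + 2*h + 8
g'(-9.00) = -16.00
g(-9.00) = 71.00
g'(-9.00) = -16.00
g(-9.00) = 71.00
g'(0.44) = 2.88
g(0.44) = 9.07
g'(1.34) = 4.68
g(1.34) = 12.48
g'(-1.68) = -1.36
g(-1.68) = 7.46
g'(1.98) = 5.96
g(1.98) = 15.88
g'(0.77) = 3.54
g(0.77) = 10.13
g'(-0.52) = 0.96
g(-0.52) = 7.23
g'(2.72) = 7.44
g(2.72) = 20.84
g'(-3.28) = -4.56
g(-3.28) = 12.20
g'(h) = 2*h + 2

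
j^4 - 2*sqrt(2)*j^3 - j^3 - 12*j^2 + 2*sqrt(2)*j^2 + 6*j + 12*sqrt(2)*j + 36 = (j - 3)*(j + 2)*(j - 3*sqrt(2))*(j + sqrt(2))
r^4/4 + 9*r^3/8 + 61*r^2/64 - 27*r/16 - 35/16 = (r/2 + 1)^2*(r - 5/4)*(r + 7/4)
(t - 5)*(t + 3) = t^2 - 2*t - 15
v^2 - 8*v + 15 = (v - 5)*(v - 3)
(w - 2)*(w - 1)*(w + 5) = w^3 + 2*w^2 - 13*w + 10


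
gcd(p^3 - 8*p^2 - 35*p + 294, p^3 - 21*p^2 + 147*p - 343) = p^2 - 14*p + 49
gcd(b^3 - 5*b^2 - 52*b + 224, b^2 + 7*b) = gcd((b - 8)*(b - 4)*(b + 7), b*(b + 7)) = b + 7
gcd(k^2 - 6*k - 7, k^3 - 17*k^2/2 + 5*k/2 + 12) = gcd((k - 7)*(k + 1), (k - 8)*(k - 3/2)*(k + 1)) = k + 1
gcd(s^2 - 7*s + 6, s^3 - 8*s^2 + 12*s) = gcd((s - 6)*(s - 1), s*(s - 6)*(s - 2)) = s - 6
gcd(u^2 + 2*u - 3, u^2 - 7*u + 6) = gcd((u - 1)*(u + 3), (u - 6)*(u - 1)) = u - 1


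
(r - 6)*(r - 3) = r^2 - 9*r + 18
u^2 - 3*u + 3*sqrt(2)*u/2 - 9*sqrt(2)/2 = (u - 3)*(u + 3*sqrt(2)/2)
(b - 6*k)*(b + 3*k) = b^2 - 3*b*k - 18*k^2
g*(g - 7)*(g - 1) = g^3 - 8*g^2 + 7*g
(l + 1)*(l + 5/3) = l^2 + 8*l/3 + 5/3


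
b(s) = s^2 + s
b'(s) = 2*s + 1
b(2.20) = 7.04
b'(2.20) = 5.40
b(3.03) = 12.21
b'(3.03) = 7.06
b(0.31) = 0.41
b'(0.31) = 1.62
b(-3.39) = 8.10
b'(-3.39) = -5.78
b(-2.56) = 3.99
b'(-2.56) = -4.12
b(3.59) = 16.48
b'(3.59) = 8.18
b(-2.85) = 5.27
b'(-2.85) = -4.70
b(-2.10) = 2.31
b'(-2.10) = -3.20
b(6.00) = 42.00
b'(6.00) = 13.00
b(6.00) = 42.00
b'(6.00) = 13.00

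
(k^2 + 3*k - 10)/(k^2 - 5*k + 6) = (k + 5)/(k - 3)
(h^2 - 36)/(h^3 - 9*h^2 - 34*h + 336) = (h - 6)/(h^2 - 15*h + 56)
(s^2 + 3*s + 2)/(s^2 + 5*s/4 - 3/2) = 4*(s + 1)/(4*s - 3)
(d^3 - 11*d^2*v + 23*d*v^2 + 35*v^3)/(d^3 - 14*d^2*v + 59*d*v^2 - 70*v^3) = (-d - v)/(-d + 2*v)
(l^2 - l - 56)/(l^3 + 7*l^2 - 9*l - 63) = (l - 8)/(l^2 - 9)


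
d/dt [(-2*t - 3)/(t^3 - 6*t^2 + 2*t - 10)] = (4*t^3 - 3*t^2 - 36*t + 26)/(t^6 - 12*t^5 + 40*t^4 - 44*t^3 + 124*t^2 - 40*t + 100)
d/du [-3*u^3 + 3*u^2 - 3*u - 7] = -9*u^2 + 6*u - 3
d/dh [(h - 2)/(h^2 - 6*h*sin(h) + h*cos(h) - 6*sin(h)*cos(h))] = (h^2 - 6*h*sin(h) + h*cos(h) + (h - 2)*(h*sin(h) + 6*h*cos(h) - 2*h + 6*sin(h) - cos(h) + 6*cos(2*h)) - 3*sin(2*h))/((h - 6*sin(h))^2*(h + cos(h))^2)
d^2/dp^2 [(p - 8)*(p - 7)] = 2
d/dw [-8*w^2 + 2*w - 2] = 2 - 16*w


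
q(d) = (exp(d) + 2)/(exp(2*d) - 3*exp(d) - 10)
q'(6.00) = 0.00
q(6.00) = 0.00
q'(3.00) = -0.09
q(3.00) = 0.07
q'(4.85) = -0.01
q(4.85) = 0.01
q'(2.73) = -0.14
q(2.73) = 0.10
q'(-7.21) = -0.00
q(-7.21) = -0.20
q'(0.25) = -0.09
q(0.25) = -0.27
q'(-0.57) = -0.03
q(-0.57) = -0.23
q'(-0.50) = -0.03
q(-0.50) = -0.23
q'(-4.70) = -0.00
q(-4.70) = -0.20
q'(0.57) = -0.17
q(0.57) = -0.31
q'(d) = (exp(d) + 2)*(-2*exp(2*d) + 3*exp(d))/(exp(2*d) - 3*exp(d) - 10)^2 + exp(d)/(exp(2*d) - 3*exp(d) - 10) = -exp(d)/(exp(2*d) - 10*exp(d) + 25)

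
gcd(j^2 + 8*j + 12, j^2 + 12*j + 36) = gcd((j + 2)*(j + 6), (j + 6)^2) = j + 6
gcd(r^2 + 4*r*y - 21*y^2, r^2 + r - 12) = 1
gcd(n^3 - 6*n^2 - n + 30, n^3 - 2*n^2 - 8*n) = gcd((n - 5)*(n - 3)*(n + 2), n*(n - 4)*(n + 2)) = n + 2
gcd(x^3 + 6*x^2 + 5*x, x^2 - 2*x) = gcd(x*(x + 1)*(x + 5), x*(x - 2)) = x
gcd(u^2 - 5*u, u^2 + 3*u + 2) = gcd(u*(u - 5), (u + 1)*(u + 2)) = 1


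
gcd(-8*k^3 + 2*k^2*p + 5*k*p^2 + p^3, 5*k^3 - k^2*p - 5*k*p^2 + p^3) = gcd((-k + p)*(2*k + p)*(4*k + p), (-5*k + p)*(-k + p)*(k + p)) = -k + p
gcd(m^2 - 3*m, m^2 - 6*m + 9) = m - 3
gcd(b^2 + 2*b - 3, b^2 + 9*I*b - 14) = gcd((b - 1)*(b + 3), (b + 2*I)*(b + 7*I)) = 1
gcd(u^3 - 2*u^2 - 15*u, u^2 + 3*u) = u^2 + 3*u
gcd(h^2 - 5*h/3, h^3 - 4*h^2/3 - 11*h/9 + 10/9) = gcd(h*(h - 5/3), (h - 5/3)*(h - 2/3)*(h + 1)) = h - 5/3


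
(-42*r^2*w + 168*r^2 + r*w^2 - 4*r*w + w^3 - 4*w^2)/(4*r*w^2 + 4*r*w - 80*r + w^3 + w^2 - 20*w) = (-42*r^2 + r*w + w^2)/(4*r*w + 20*r + w^2 + 5*w)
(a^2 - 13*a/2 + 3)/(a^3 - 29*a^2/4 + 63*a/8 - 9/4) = 4/(4*a - 3)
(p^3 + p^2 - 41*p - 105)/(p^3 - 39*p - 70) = (p + 3)/(p + 2)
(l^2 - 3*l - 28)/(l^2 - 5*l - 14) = (l + 4)/(l + 2)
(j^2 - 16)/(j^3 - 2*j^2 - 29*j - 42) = (16 - j^2)/(-j^3 + 2*j^2 + 29*j + 42)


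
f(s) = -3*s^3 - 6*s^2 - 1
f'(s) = -9*s^2 - 12*s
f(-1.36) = -4.55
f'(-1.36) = -0.33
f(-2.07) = -0.10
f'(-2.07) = -13.72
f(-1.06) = -4.17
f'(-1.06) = 2.61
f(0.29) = -1.58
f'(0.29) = -4.24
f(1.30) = -17.73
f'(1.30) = -30.81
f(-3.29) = 40.89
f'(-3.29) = -57.94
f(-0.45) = -1.94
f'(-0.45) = 3.58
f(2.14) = -57.88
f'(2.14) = -66.90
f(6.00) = -865.00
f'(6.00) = -396.00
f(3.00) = -136.00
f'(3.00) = -117.00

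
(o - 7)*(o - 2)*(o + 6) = o^3 - 3*o^2 - 40*o + 84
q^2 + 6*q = q*(q + 6)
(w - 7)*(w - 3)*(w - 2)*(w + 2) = w^4 - 10*w^3 + 17*w^2 + 40*w - 84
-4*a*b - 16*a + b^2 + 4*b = (-4*a + b)*(b + 4)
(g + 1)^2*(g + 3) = g^3 + 5*g^2 + 7*g + 3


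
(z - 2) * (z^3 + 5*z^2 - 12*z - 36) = z^4 + 3*z^3 - 22*z^2 - 12*z + 72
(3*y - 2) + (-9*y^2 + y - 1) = -9*y^2 + 4*y - 3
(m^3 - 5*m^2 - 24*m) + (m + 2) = m^3 - 5*m^2 - 23*m + 2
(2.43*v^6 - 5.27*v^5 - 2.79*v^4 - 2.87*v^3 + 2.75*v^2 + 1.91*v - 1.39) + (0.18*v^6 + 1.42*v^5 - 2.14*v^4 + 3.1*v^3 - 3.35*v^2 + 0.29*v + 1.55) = 2.61*v^6 - 3.85*v^5 - 4.93*v^4 + 0.23*v^3 - 0.6*v^2 + 2.2*v + 0.16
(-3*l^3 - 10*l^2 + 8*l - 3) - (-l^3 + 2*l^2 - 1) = -2*l^3 - 12*l^2 + 8*l - 2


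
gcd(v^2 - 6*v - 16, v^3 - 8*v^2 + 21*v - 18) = 1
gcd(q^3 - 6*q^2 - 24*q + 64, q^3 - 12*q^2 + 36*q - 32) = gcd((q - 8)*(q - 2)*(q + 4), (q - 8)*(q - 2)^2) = q^2 - 10*q + 16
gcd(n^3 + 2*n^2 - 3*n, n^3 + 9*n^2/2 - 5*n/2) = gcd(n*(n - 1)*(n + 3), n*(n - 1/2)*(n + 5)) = n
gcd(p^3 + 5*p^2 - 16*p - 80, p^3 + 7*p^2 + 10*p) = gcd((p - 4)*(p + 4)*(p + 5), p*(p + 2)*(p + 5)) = p + 5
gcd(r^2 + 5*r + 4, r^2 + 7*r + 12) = r + 4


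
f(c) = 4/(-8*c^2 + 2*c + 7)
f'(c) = 4*(16*c - 2)/(-8*c^2 + 2*c + 7)^2 = 8*(8*c - 1)/(-8*c^2 + 2*c + 7)^2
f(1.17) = -2.48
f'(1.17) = 25.76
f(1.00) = 4.00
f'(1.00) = 56.00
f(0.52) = 0.68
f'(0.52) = 0.73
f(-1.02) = -1.19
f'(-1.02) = -6.48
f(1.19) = -2.05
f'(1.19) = 17.95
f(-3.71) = -0.04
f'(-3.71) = -0.02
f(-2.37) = -0.09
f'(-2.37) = -0.09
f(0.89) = 1.64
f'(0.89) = 8.20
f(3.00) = -0.07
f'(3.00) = 0.05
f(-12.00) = 0.00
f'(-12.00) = 0.00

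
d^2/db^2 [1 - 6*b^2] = -12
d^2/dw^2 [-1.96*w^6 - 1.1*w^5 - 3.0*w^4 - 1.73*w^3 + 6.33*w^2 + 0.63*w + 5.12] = -58.8*w^4 - 22.0*w^3 - 36.0*w^2 - 10.38*w + 12.66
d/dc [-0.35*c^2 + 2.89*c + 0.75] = 2.89 - 0.7*c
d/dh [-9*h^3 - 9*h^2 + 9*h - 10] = -27*h^2 - 18*h + 9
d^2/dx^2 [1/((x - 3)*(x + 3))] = 6*(x^2 + 3)/(x^6 - 27*x^4 + 243*x^2 - 729)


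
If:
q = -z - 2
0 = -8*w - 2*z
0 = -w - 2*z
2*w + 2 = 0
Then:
No Solution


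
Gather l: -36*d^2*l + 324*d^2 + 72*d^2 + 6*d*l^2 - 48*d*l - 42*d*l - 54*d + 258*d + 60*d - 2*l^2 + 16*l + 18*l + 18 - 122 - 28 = 396*d^2 + 264*d + l^2*(6*d - 2) + l*(-36*d^2 - 90*d + 34) - 132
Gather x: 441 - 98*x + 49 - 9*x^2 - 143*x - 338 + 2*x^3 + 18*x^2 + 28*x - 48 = 2*x^3 + 9*x^2 - 213*x + 104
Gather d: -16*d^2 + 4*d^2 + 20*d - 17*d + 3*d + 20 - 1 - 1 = -12*d^2 + 6*d + 18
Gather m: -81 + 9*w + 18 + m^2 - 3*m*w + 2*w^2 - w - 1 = m^2 - 3*m*w + 2*w^2 + 8*w - 64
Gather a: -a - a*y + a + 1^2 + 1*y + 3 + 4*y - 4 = -a*y + 5*y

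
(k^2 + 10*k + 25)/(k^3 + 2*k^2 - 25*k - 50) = (k + 5)/(k^2 - 3*k - 10)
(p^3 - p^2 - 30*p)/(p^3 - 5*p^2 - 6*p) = (p + 5)/(p + 1)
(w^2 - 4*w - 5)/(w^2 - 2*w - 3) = (w - 5)/(w - 3)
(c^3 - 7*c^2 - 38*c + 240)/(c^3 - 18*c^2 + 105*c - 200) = (c + 6)/(c - 5)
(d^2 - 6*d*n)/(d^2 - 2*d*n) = (d - 6*n)/(d - 2*n)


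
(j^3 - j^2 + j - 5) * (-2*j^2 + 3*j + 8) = -2*j^5 + 5*j^4 + 3*j^3 + 5*j^2 - 7*j - 40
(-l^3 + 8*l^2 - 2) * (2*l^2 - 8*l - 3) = -2*l^5 + 24*l^4 - 61*l^3 - 28*l^2 + 16*l + 6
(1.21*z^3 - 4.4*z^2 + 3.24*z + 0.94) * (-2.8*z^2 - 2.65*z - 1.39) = -3.388*z^5 + 9.1135*z^4 + 0.906100000000002*z^3 - 5.102*z^2 - 6.9946*z - 1.3066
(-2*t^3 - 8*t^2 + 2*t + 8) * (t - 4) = -2*t^4 + 34*t^2 - 32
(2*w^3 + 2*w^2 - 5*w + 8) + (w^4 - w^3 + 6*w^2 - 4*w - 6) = w^4 + w^3 + 8*w^2 - 9*w + 2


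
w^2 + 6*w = w*(w + 6)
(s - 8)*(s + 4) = s^2 - 4*s - 32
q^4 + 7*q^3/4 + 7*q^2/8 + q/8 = q*(q + 1/4)*(q + 1/2)*(q + 1)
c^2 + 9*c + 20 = (c + 4)*(c + 5)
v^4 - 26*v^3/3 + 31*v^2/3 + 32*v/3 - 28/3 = (v - 7)*(v - 2)*(v - 2/3)*(v + 1)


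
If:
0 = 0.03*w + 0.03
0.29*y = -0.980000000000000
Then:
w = -1.00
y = -3.38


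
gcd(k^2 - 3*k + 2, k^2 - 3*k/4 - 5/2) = k - 2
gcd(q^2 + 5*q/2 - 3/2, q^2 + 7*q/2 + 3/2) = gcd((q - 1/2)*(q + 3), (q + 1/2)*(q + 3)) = q + 3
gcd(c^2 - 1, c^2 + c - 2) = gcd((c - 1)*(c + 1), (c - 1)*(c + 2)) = c - 1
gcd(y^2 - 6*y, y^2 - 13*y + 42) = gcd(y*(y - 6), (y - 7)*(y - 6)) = y - 6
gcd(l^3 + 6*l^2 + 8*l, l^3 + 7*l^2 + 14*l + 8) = l^2 + 6*l + 8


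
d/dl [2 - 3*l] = -3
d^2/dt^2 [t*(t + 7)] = 2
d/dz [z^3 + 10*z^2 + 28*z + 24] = 3*z^2 + 20*z + 28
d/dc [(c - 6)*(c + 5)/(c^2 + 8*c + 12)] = 3*(3*c^2 + 28*c + 76)/(c^4 + 16*c^3 + 88*c^2 + 192*c + 144)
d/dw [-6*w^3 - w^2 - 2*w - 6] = -18*w^2 - 2*w - 2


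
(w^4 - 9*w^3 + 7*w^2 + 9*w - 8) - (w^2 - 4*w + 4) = w^4 - 9*w^3 + 6*w^2 + 13*w - 12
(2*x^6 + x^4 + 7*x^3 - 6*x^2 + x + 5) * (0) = 0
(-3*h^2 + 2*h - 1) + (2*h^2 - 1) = -h^2 + 2*h - 2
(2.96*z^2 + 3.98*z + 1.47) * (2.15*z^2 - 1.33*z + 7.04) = 6.364*z^4 + 4.6202*z^3 + 18.7055*z^2 + 26.0641*z + 10.3488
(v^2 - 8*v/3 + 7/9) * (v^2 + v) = v^4 - 5*v^3/3 - 17*v^2/9 + 7*v/9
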